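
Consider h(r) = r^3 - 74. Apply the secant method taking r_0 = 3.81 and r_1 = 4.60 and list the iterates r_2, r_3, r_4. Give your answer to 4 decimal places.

4.1614, 4.1950, 4.1984

h(3.81) = -18.693659, h(4.60) = 23.336000
r_2 = 4.600000 − 23.336000·(4.600000 − 3.810000) / (23.336000 − (-18.693659)) = 4.600000 − (18.435440)/(42.029659) = 4.161371
h(4.161371) = -1.937518
r_3 = 4.161371 − (-1.937518)·(4.161371 − 4.600000) / (-1.937518 − 23.336000) = 4.161371 − (0.849852)/(-25.273518) = 4.194997
h(4.194997) = -0.176449
r_4 = 4.194997 − (-0.176449)·(4.194997 − 4.161371) / (-0.176449 − (-1.937518)) = 4.194997 − (-0.005933)/(1.761069) = 4.198366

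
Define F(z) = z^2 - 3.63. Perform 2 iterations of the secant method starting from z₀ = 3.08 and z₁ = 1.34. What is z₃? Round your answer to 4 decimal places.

F(3.08) = 5.856400, F(1.34) = -1.834400
z₂ = 1.340000 − (-1.834400)·(1.340000 − 3.080000) / (-1.834400 − 5.856400) = 1.340000 − (3.191856)/(-7.690800) = 1.755023
F(1.755023) = -0.549896
z₃ = 1.755023 − (-0.549896)·(1.755023 − 1.340000) / (-0.549896 − (-1.834400)) = 1.755023 − (-0.228219)/(1.284504) = 1.932694

1.9327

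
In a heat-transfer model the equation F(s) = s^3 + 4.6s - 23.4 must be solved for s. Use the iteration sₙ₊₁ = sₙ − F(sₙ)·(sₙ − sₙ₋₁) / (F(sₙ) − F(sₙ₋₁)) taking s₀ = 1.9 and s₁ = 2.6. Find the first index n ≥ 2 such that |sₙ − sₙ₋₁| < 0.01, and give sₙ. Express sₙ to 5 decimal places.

F(1.9) = -7.8010000, F(2.6) = 6.1360000
s₂ = 2.6000000 − 6.1360000·(0.7000000)/(13.9370000) = 2.2918132;  |Δ| = 0.3081868
F(2.2918132) = -0.8201227
s₃ = 2.2918132 − (-0.8201227)·(-0.3081868)/(-6.9561227) = 2.3281482;  |Δ| = 0.0363350
F(2.3281482) = -0.0713170
s₄ = 2.3281482 − (-0.0713170)·(0.0363350)/(0.7488058) = 2.3316088;  |Δ| = 0.0034606
|s₄ − s₃| = 0.0034606 < 0.01

n = 4, sₙ = 2.33161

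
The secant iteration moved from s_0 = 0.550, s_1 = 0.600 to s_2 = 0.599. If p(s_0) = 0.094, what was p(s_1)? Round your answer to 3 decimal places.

The secant line through (0.550, 0.094) and (0.600, p(s_1)) crosses zero at s_2 = 0.599.
So (0.550, 0.094), (0.600, p(s_1)), (0.599, 0) are collinear:
p(s_1) = 0.094 · (0.600 − 0.599) / (0.550 − 0.599) = 0.094 · (0.00100)/(-0.04900) = -0.00192

-0.002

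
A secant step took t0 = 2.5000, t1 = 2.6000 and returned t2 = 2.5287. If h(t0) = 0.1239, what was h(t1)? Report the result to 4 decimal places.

-0.3078

The secant line through (2.5000, 0.1239) and (2.6000, h(t1)) crosses zero at t2 = 2.5287.
So (2.5000, 0.1239), (2.6000, h(t1)), (2.5287, 0) are collinear:
h(t1) = 0.1239 · (2.6000 − 2.5287) / (2.5000 − 2.5287) = 0.1239 · (0.071300)/(-0.028700) = -0.307807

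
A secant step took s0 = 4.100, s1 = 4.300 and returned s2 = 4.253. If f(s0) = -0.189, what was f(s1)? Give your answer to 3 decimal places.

The secant line through (4.100, -0.189) and (4.300, f(s1)) crosses zero at s2 = 4.253.
So (4.100, -0.189), (4.300, f(s1)), (4.253, 0) are collinear:
f(s1) = -0.189 · (4.300 − 4.253) / (4.100 − 4.253) = -0.189 · (0.04700)/(-0.15300) = 0.05806

0.058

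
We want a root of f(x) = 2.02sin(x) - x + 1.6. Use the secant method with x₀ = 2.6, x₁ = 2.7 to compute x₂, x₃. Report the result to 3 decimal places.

2.615, 2.615

f(2.6) = 0.04131, f(2.7) = -0.23669
x₂ = 2.70000 − (-0.23669)·(2.70000 − 2.60000) / (-0.23669 − 0.04131) = 2.70000 − (-0.02367)/(-0.27801) = 2.61486
f(2.61486) = 0.00062
x₃ = 2.61486 − 0.00062·(2.61486 − 2.70000) / (0.00062 − (-0.23669)) = 2.61486 − (-0.00005)/(0.23731) = 2.61508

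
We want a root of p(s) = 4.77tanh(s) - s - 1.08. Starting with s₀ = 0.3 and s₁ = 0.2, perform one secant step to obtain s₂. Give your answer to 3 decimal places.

p(0.3) = 0.00956, p(0.2) = -0.33852
s₂ = 0.20000 − (-0.33852)·(0.20000 − 0.30000) / (-0.33852 − 0.00956) = 0.20000 − (0.03385)/(-0.34808) = 0.29725

0.297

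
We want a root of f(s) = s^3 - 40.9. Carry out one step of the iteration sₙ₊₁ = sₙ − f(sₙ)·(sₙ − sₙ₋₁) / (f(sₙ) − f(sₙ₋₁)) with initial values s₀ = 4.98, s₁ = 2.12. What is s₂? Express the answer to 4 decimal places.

2.9072

f(4.98) = 82.605992, f(2.12) = -31.371872
s₂ = 2.120000 − (-31.371872)·(2.120000 − 4.980000) / (-31.371872 − 82.605992) = 2.120000 − (89.723554)/(-113.977864) = 2.907202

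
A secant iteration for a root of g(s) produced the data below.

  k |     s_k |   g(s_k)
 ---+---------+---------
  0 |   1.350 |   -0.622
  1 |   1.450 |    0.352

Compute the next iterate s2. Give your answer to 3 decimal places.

s2 = 1.450 − 0.352·(1.450 − 1.350) / (0.352 − (-0.622))
   = 1.450 − (0.03520)/(0.97400) = 1.41386

1.414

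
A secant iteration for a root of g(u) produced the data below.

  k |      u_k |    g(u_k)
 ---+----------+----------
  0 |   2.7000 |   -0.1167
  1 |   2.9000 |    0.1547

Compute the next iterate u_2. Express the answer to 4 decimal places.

2.7860

u_2 = 2.9000 − 0.1547·(2.9000 − 2.7000) / (0.1547 − (-0.1167))
   = 2.9000 − (0.030940)/(0.271400) = 2.785999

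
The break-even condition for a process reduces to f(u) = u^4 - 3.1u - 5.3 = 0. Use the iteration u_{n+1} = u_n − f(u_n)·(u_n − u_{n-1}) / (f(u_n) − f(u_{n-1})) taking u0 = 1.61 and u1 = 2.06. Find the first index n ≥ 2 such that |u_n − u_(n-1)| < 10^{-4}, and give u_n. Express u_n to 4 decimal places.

n = 6, u_n = 1.8186

f(1.61) = -3.572018, f(2.06) = 6.322141
u2 = 2.060000 − 6.322141·(0.450000)/(9.894159) = 1.772460;  |Δ| = 0.287540
f(1.772460) = -0.924879
u3 = 1.772460 − (-0.924879)·(-0.287540)/(-7.247020) = 1.809157;  |Δ| = 0.036696
f(1.809157) = -0.195543
u4 = 1.809157 − (-0.195543)·(0.036696)/(0.729336) = 1.818995;  |Δ| = 0.009839
f(1.818995) = 0.008903
u5 = 1.818995 − 0.008903·(0.009839)/(0.204446) = 1.818567;  |Δ| = 0.000428
f(1.818567) = -0.000080
u6 = 1.818567 − (-0.000080)·(-0.000428)/(-0.008983) = 1.818571;  |Δ| = 0.000004
|u6 − u5| = 0.000004 < 10^{-4}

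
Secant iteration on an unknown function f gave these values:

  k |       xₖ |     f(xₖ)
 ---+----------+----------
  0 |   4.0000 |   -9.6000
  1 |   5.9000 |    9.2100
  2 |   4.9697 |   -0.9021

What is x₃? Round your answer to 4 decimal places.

5.0527

x₃ = 4.9697 − (-0.9021)·(4.9697 − 5.9000) / (-0.9021 − 9.2100)
   = 4.9697 − (0.839224)/(-10.112100) = 5.052692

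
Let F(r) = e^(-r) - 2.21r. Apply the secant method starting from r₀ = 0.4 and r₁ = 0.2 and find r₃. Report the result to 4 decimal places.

F(0.4) = -0.213680, F(0.2) = 0.376731
r₂ = 0.200000 − 0.376731·(0.200000 − 0.400000) / (0.376731 − (-0.213680)) = 0.200000 − (-0.075346)/(0.590411) = 0.327617
F(0.327617) = -0.003393
r₃ = 0.327617 − (-0.003393)·(0.327617 − 0.200000) / (-0.003393 − 0.376731) = 0.327617 − (-0.000433)/(-0.380124) = 0.326477

0.3265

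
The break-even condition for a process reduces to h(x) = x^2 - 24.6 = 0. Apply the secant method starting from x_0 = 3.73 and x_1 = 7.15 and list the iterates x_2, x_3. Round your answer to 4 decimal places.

h(3.73) = -10.687100, h(7.15) = 26.522500
x_2 = 7.150000 − 26.522500·(7.150000 − 3.730000) / (26.522500 − (-10.687100)) = 7.150000 − (90.706950)/(37.209600) = 4.712270
h(4.712270) = -2.394509
x_3 = 4.712270 − (-2.394509)·(4.712270 − 7.150000) / (-2.394509 − 26.522500) = 4.712270 − (5.837167)/(-28.917009) = 4.914130

4.7123, 4.9141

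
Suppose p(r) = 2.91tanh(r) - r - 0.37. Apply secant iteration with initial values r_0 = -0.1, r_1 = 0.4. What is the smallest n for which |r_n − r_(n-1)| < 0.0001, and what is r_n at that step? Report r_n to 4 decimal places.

n = 5, r_n = 0.1976

p(-0.1) = -0.560034, p(0.4) = 0.335651
r_2 = 0.400000 − 0.335651·(0.500000)/(0.895685) = 0.212629;  |Δ| = 0.187371
p(0.212629) = 0.026962
r_3 = 0.212629 − 0.026962·(-0.187371)/(-0.308690) = 0.196263;  |Δ| = 0.016365
p(0.196263) = -0.002359
r_4 = 0.196263 − (-0.002359)·(-0.016365)/(-0.029321) = 0.197580;  |Δ| = 0.001317
p(0.197580) = 0.000011
r_5 = 0.197580 − 0.000011·(0.001317)/(0.002370) = 0.197574;  |Δ| = 0.000006
|r_5 − r_4| = 0.000006 < 0.0001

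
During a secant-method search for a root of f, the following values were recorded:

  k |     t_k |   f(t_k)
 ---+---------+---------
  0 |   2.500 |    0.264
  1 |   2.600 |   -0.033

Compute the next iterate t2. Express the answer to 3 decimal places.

t2 = 2.600 − (-0.033)·(2.600 − 2.500) / (-0.033 − 0.264)
   = 2.600 − (-0.00330)/(-0.29700) = 2.58889

2.589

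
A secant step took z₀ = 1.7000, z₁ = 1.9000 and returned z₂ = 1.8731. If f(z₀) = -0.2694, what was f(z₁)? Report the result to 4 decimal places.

The secant line through (1.7000, -0.2694) and (1.9000, f(z₁)) crosses zero at z₂ = 1.8731.
So (1.7000, -0.2694), (1.9000, f(z₁)), (1.8731, 0) are collinear:
f(z₁) = -0.2694 · (1.9000 − 1.8731) / (1.7000 − 1.8731) = -0.2694 · (0.026900)/(-0.173100) = 0.041865

0.0419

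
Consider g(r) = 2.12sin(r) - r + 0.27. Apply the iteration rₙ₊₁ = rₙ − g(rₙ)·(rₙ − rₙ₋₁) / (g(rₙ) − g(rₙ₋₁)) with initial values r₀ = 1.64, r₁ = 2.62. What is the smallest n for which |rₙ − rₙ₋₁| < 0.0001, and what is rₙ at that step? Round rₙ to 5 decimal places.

g(1.64) = 0.7449255, g(2.62) = -1.2936853
r₂ = 2.6200000 − (-1.2936853)·(0.9800000)/(-2.0386108) = 1.9981002;  |Δ| = 0.6218998
g(1.9981002) = 0.2012829
r₃ = 1.9981002 − 0.2012829·(-0.6218998)/(1.4949682) = 2.0818330;  |Δ| = 0.0837327
g(2.0818330) = 0.0373115
r₄ = 2.0818330 − 0.0373115·(0.0837327)/(-0.1639713) = 2.1008863;  |Δ| = 0.0190533
g(2.1008863) = -0.0018317
r₅ = 2.1008863 − (-0.0018317)·(0.0190533)/(-0.0391433) = 2.0999947;  |Δ| = 0.0008916
g(2.0999947) = 0.0000149
r₆ = 2.0999947 − 0.0000149·(-0.0008916)/(0.0018466) = 2.1000019;  |Δ| = 0.0000072
|r₆ − r₅| = 0.0000072 < 0.0001

n = 6, rₙ = 2.10000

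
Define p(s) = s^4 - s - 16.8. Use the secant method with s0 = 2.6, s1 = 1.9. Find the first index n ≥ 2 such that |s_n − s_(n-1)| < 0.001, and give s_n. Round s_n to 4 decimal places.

p(2.6) = 26.297600, p(1.9) = -5.667900
s2 = 1.900000 − (-5.667900)·(-0.700000)/(-31.965500) = 2.024119;  |Δ| = 0.124119
p(2.024119) = -2.038233
s3 = 2.024119 − (-2.038233)·(0.124119)/(3.629667) = 2.093818;  |Δ| = 0.069699
p(2.093818) = 0.326285
s4 = 2.093818 − 0.326285·(0.069699)/(2.364518) = 2.084200;  |Δ| = 0.009618
p(2.084200) = -0.014819
s5 = 2.084200 − (-0.014819)·(-0.009618)/(-0.341105) = 2.084618;  |Δ| = 0.000418
|s5 − s4| = 0.000418 < 0.001

n = 5, s_n = 2.0846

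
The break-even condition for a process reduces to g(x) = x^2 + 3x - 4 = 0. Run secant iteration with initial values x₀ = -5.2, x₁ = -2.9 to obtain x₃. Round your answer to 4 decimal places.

g(-5.2) = 7.440000, g(-2.9) = -4.290000
x₂ = -2.900000 − (-4.290000)·(-2.900000 − (-5.200000)) / (-4.290000 − 7.440000) = -2.900000 − (-9.867000)/(-11.730000) = -3.741176
g(-3.741176) = -1.227128
x₃ = -3.741176 − (-1.227128)·(-3.741176 − (-2.900000)) / (-1.227128 − (-4.290000)) = -3.741176 − (1.032231)/(3.062872) = -4.078191

-4.0782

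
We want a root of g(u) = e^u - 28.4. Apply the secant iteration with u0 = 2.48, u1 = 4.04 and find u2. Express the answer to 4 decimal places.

g(2.48) = -16.458736, g(4.04) = 28.426343
u2 = 4.040000 − 28.426343·(4.040000 − 2.480000) / (28.426343 − (-16.458736)) = 4.040000 − (44.345095)/(44.885078) = 3.052030

3.0520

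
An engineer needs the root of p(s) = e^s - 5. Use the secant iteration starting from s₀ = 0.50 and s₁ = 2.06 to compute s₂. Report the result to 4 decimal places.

1.3436

p(0.50) = -3.351279, p(2.06) = 2.845970
s₂ = 2.060000 − 2.845970·(2.060000 − 0.500000) / (2.845970 − (-3.351279)) = 2.060000 − (4.439713)/(6.197249) = 1.343599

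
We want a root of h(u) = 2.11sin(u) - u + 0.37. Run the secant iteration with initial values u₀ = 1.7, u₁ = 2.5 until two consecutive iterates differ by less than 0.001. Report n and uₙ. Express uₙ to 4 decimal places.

h(1.7) = 0.762413, h(2.5) = -0.867224
u₂ = 2.500000 − (-0.867224)·(0.800000)/(-1.629637) = 2.074274;  |Δ| = 0.425726
h(2.074274) = 0.143897
u₃ = 2.074274 − 0.143897·(-0.425726)/(1.011120) = 2.134861;  |Δ| = 0.060587
h(2.134861) = 0.018278
u₄ = 2.134861 − 0.018278·(0.060587)/(-0.125619) = 2.143676;  |Δ| = 0.008816
h(2.143676) = -0.000551
u₅ = 2.143676 − (-0.000551)·(0.008816)/(-0.018829) = 2.143418;  |Δ| = 0.000258
|u₅ − u₄| = 0.000258 < 0.001

n = 5, uₙ = 2.1434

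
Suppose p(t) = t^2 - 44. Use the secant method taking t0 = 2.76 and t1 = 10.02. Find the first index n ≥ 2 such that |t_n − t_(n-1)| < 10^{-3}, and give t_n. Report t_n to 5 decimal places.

n = 6, t_n = 6.63325

p(2.76) = -36.3824000, p(10.02) = 56.4004000
t2 = 10.0200000 − 56.4004000·(7.2600000)/(92.7828000) = 5.6068232;  |Δ| = 4.4131768
p(5.6068232) = -12.5635340
t3 = 5.6068232 − (-12.5635340)·(-4.4131768)/(-68.9639340) = 6.4107955;  |Δ| = 0.8039724
p(6.4107955) = -2.9017007
t4 = 6.4107955 − (-2.9017007)·(0.8039724)/(9.6618334) = 6.6522494;  |Δ| = 0.2414539
p(6.6522494) = 0.2524222
t5 = 6.6522494 − 0.2524222·(0.2414539)/(3.1541229) = 6.6329260;  |Δ| = 0.0193234
p(6.6329260) = -0.0042923
t6 = 6.6329260 − (-0.0042923)·(-0.0193234)/(-0.2567145) = 6.6332491;  |Δ| = 0.0003231
|t6 − t5| = 0.0003231 < 10^{-3}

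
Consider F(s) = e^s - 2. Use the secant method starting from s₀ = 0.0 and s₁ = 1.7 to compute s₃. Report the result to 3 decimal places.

0.557

F(0.0) = -1.00000, F(1.7) = 3.47395
s₂ = 1.70000 − 3.47395·(1.70000 − 0.00000) / (3.47395 − (-1.00000)) = 1.70000 − (5.90571)/(4.47395) = 0.37998
F(0.37998) = -0.53775
s₃ = 0.37998 − (-0.53775)·(0.37998 − 1.70000) / (-0.53775 − 3.47395) = 0.37998 − (0.70984)/(-4.01170) = 0.55692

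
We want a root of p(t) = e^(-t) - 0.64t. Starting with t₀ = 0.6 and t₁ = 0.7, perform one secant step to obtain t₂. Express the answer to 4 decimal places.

0.7418

p(0.6) = 0.164812, p(0.7) = 0.048585
t₂ = 0.700000 − 0.048585·(0.700000 − 0.600000) / (0.048585 − 0.164812) = 0.700000 − (0.004859)/(-0.116226) = 0.741802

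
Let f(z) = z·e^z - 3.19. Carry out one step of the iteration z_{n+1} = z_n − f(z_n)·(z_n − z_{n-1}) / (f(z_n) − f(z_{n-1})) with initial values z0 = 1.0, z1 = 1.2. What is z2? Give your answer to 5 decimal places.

1.07453

f(1.0) = -0.4717182, f(1.2) = 0.7941403
z2 = 1.2000000 − 0.7941403·(1.2000000 − 1.0000000) / (0.7941403 − (-0.4717182)) = 1.2000000 − (0.1588281)/(1.2658585) = 1.0745294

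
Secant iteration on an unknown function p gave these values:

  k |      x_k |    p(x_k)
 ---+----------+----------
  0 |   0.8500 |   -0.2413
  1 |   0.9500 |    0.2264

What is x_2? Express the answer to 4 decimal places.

0.9016

x_2 = 0.9500 − 0.2264·(0.9500 − 0.8500) / (0.2264 − (-0.2413))
   = 0.9500 − (0.022640)/(0.467700) = 0.901593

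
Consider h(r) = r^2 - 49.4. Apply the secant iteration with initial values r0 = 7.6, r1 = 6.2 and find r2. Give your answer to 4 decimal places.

6.9942

h(7.6) = 8.360000, h(6.2) = -10.960000
r2 = 6.200000 − (-10.960000)·(6.200000 − 7.600000) / (-10.960000 − 8.360000) = 6.200000 − (15.344000)/(-19.320000) = 6.994203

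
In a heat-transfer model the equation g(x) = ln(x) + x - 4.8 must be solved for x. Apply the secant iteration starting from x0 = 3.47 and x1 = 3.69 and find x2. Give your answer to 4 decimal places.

g(3.47) = -0.085845, g(3.69) = 0.195626
x2 = 3.690000 − 0.195626·(3.690000 − 3.470000) / (0.195626 − (-0.085845)) = 3.690000 − (0.043038)/(0.281472) = 3.537097

3.5371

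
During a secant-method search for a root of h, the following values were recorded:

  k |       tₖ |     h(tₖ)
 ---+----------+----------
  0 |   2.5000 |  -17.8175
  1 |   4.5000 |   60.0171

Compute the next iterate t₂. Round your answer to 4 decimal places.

2.9578

t₂ = 4.5000 − 60.0171·(4.5000 − 2.5000) / (60.0171 − (-17.8175))
   = 4.5000 − (120.034200)/(77.834600) = 2.957830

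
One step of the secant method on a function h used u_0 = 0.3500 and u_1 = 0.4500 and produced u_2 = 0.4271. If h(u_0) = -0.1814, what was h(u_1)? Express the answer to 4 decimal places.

0.0539

The secant line through (0.3500, -0.1814) and (0.4500, h(u_1)) crosses zero at u_2 = 0.4271.
So (0.3500, -0.1814), (0.4500, h(u_1)), (0.4271, 0) are collinear:
h(u_1) = -0.1814 · (0.4500 − 0.4271) / (0.3500 − 0.4271) = -0.1814 · (0.022900)/(-0.077100) = 0.053879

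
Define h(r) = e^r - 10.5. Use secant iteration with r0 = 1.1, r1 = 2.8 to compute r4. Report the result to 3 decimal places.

h(1.1) = -7.49583, h(2.8) = 5.94465
r2 = 2.80000 − 5.94465·(2.80000 − 1.10000) / (5.94465 − (-7.49583)) = 2.80000 − (10.10590)/(13.44048) = 2.04810
h(2.04810) = -2.74685
r3 = 2.04810 − (-2.74685)·(2.04810 − 2.80000) / (-2.74685 − 5.94465) = 2.04810 − (2.06535)/(-8.69149) = 2.28573
h(2.28573) = -0.66715
r4 = 2.28573 − (-0.66715)·(2.28573 − 2.04810) / (-0.66715 − (-2.74685)) = 2.28573 − (-0.15853)/(2.07970) = 2.36196

2.362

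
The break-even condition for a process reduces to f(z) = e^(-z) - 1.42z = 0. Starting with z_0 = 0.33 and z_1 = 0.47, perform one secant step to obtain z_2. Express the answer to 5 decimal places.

0.44972

f(0.33) = 0.2503237, f(0.47) = -0.0423977
z_2 = 0.4700000 − (-0.0423977)·(0.4700000 − 0.3300000) / (-0.0423977 − 0.2503237) = 0.4700000 − (-0.0059357)/(-0.2927215) = 0.4497224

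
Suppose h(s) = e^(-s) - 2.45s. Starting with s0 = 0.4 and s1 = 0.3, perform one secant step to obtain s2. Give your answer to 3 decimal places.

0.302

h(0.4) = -0.30968, h(0.3) = 0.00582
s2 = 0.30000 − 0.00582·(0.30000 − 0.40000) / (0.00582 − (-0.30968)) = 0.30000 − (-0.00058)/(0.31550) = 0.30184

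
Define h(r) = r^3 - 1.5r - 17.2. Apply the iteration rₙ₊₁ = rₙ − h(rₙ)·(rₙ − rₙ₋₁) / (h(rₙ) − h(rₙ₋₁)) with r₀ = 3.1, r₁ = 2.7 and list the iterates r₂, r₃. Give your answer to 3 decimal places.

h(3.1) = 7.94100, h(2.7) = -1.56700
r₂ = 2.70000 − (-1.56700)·(2.70000 − 3.10000) / (-1.56700 − 7.94100) = 2.70000 − (0.62680)/(-9.50800) = 2.76592
h(2.76592) = -0.18865
r₃ = 2.76592 − (-0.18865)·(2.76592 − 2.70000) / (-0.18865 − (-1.56700)) = 2.76592 − (-0.01244)/(1.37835) = 2.77495

2.766, 2.775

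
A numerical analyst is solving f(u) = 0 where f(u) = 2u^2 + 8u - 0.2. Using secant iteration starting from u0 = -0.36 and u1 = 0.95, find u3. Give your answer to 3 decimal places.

f(-0.36) = -2.82080, f(0.95) = 9.20500
u2 = 0.95000 − 9.20500·(0.95000 − (-0.36000)) / (9.20500 − (-2.82080)) = 0.95000 − (12.05855)/(12.02580) = -0.05272
f(-0.05272) = -0.61623
u3 = -0.05272 − (-0.61623)·(-0.05272 − 0.95000) / (-0.61623 − 9.20500) = -0.05272 − (0.61791)/(-9.82123) = 0.01019

0.010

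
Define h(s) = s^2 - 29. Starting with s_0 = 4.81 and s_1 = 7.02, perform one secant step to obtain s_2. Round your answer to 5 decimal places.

h(4.81) = -5.8639000, h(7.02) = 20.2804000
s_2 = 7.0200000 − 20.2804000·(7.0200000 − 4.8100000) / (20.2804000 − (-5.8639000)) = 7.0200000 − (44.8196840)/(26.1443000) = 5.3056805

5.30568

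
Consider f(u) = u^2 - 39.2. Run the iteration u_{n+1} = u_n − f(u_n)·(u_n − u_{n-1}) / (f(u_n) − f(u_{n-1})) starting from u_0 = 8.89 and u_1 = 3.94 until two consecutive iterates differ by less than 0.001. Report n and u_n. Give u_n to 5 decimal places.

n = 6, u_n = 6.26099

f(8.89) = 39.8321000, f(3.94) = -23.6764000
u_2 = 3.9400000 − (-23.6764000)·(-4.9500000)/(-63.5085000) = 5.7853936;  |Δ| = 1.8453936
f(5.7853936) = -5.7292208
u_3 = 5.7853936 − (-5.7292208)·(1.8453936)/(17.9471792) = 6.3744927;  |Δ| = 0.5890991
f(6.3744927) = 1.4341575
u_4 = 6.3744927 − 1.4341575·(0.5890991)/(7.1633783) = 6.2565510;  |Δ| = 0.1179417
f(6.2565510) = -0.0555691
u_5 = 6.2565510 − (-0.0555691)·(-0.1179417)/(-1.4897266) = 6.2609504;  |Δ| = 0.0043994
f(6.2609504) = -0.0004995
u_6 = 6.2609504 − (-0.0004995)·(0.0043994)/(0.0550696) = 6.2609904;  |Δ| = 0.0000399
|u_6 − u_5| = 0.0000399 < 0.001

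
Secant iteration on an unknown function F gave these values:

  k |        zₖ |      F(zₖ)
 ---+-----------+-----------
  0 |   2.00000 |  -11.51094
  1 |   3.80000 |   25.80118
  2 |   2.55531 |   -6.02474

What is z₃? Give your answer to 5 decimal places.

2.79093

z₃ = 2.55531 − (-6.02474)·(2.55531 − 3.80000) / (-6.02474 − 25.80118)
   = 2.55531 − (7.4989336)/(-31.8259200) = 2.7909335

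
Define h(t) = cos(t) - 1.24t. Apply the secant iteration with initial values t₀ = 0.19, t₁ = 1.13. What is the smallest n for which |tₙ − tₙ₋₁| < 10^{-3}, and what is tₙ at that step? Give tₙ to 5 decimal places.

h(0.19) = 0.7464042, h(1.13) = -0.9745402
t₂ = 1.1300000 − (-0.9745402)·(0.9400000)/(-1.7209444) = 0.5976947;  |Δ| = 0.5323053
h(0.5976947) = 0.0854936
t₃ = 0.5976947 − 0.0854936·(-0.5323053)/(1.0600338) = 0.6406261;  |Δ| = 0.0429314
h(0.6406261) = 0.0073453
t₄ = 0.6406261 − 0.0073453·(0.0429314)/(-0.0781483) = 0.6446613;  |Δ| = 0.0040352
h(0.6446613) = -0.0000767
t₅ = 0.6446613 − (-0.0000767)·(0.0040352)/(-0.0074220) = 0.6446196;  |Δ| = 0.0000417
|t₅ − t₄| = 0.0000417 < 10^{-3}

n = 5, tₙ = 0.64462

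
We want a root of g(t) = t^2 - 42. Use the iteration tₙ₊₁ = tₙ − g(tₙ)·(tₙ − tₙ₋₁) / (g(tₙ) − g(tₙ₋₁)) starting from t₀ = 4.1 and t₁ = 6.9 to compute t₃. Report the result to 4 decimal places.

g(4.1) = -25.190000, g(6.9) = 5.610000
t₂ = 6.900000 − 5.610000·(6.900000 − 4.100000) / (5.610000 − (-25.190000)) = 6.900000 − (15.708000)/(30.800000) = 6.390000
g(6.390000) = -1.167900
t₃ = 6.390000 − (-1.167900)·(6.390000 − 6.900000) / (-1.167900 − 5.610000) = 6.390000 − (0.595629)/(-6.777900) = 6.477878

6.4779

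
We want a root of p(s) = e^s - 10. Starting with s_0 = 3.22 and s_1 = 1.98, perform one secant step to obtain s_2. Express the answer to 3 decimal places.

2.172

p(3.22) = 15.02812, p(1.98) = -2.75726
s_2 = 1.98000 − (-2.75726)·(1.98000 − 3.22000) / (-2.75726 − 15.02812) = 1.98000 − (3.41900)/(-17.78538) = 2.17224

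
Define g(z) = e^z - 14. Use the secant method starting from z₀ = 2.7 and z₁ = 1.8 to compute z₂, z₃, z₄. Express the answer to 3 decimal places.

2.610, 2.653, 2.639

g(2.7) = 0.87973, g(1.8) = -7.95035
z₂ = 1.80000 − (-7.95035)·(1.80000 − 2.70000) / (-7.95035 − 0.87973) = 1.80000 − (7.15532)/(-8.83008) = 2.61033
g(2.61033) = -0.39641
z₃ = 2.61033 − (-0.39641)·(2.61033 − 1.80000) / (-0.39641 − (-7.95035)) = 2.61033 − (-0.32122)/(7.55395) = 2.65286
g(2.65286) = 0.19454
z₄ = 2.65286 − 0.19454·(2.65286 − 2.61033) / (0.19454 − (-0.39641)) = 2.65286 − (0.00827)/(0.59095) = 2.63886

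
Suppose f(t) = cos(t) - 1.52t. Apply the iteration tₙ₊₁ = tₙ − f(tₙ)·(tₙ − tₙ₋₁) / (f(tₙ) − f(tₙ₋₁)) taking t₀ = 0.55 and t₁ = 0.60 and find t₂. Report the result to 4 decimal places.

0.5580

f(0.55) = 0.016525, f(0.60) = -0.086664
t₂ = 0.600000 − (-0.086664)·(0.600000 − 0.550000) / (-0.086664 − 0.016525) = 0.600000 − (-0.004333)/(-0.103189) = 0.558007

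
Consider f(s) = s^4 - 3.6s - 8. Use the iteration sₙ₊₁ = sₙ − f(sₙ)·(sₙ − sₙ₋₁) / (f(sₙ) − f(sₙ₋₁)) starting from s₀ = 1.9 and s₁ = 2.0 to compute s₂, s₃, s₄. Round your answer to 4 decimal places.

f(1.9) = -1.807900, f(2.0) = 0.800000
s₂ = 2.000000 − 0.800000·(2.000000 − 1.900000) / (0.800000 − (-1.807900)) = 2.000000 − (0.080000)/(2.607900) = 1.969324
f(1.969324) = -0.048845
s₃ = 1.969324 − (-0.048845)·(1.969324 − 2.000000) / (-0.048845 − 0.800000) = 1.969324 − (0.001498)/(-0.848845) = 1.971089
f(1.971089) = -0.001201
s₄ = 1.971089 − (-0.001201)·(1.971089 − 1.969324) / (-0.001201 − (-0.048845)) = 1.971089 − (-0.000002)/(0.047644) = 1.971134

1.9693, 1.9711, 1.9711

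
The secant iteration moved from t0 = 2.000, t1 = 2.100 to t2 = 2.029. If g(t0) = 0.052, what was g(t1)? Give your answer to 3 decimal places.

The secant line through (2.000, 0.052) and (2.100, g(t1)) crosses zero at t2 = 2.029.
So (2.000, 0.052), (2.100, g(t1)), (2.029, 0) are collinear:
g(t1) = 0.052 · (2.100 − 2.029) / (2.000 − 2.029) = 0.052 · (0.07100)/(-0.02900) = -0.12731

-0.127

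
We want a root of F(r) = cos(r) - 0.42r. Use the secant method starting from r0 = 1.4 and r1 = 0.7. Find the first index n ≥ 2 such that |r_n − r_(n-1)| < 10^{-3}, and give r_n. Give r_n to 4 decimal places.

n = 5, r_n = 1.0936

F(1.4) = -0.418033, F(0.7) = 0.470842
r2 = 0.700000 − 0.470842·(-0.700000)/(0.888875) = 1.070794;  |Δ| = 0.370794
F(1.070794) = 0.029694
r3 = 1.070794 − 0.029694·(0.370794)/(-0.441148) = 1.095752;  |Δ| = 0.024959
F(1.095752) = -0.002839
r4 = 1.095752 − (-0.002839)·(0.024959)/(-0.032533) = 1.093575;  |Δ| = 0.002178
F(1.093575) = 0.000012
r5 = 1.093575 − 0.000012·(-0.002178)/(0.002850) = 1.093584;  |Δ| = 0.000009
|r5 − r4| = 0.000009 < 10^{-3}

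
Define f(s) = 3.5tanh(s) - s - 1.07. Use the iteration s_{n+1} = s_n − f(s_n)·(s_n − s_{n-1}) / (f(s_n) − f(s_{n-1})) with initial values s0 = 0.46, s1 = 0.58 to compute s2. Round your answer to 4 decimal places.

0.4745

f(0.46) = -0.024705, f(0.58) = 0.179329
s2 = 0.580000 − 0.179329·(0.580000 − 0.460000) / (0.179329 − (-0.024705)) = 0.580000 − (0.021519)/(0.204034) = 0.474530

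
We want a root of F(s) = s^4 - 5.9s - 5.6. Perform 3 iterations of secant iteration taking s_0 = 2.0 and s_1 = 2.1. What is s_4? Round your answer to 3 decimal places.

2.051

F(2.0) = -1.40000, F(2.1) = 1.45810
s_2 = 2.10000 − 1.45810·(2.10000 − 2.00000) / (1.45810 − (-1.40000)) = 2.10000 − (0.14581)/(2.85810) = 2.04898
F(2.04898) = -0.06300
s_3 = 2.04898 − (-0.06300)·(2.04898 − 2.10000) / (-0.06300 − 1.45810) = 2.04898 − (0.00321)/(-1.52110) = 2.05110
F(2.05110) = -0.00265
s_4 = 2.05110 − (-0.00265)·(2.05110 − 2.04898) / (-0.00265 − (-0.06300)) = 2.05110 − (-0.00001)/(0.06035) = 2.05119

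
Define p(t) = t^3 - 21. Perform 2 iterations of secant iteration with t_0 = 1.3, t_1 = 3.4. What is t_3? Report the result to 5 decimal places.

2.67328

p(1.3) = -18.8030000, p(3.4) = 18.3040000
t_2 = 3.4000000 − 18.3040000·(3.4000000 − 1.3000000) / (18.3040000 − (-18.8030000)) = 3.4000000 − (38.4384000)/(37.1070000) = 2.3641200
p(2.3641200) = -7.7867839
t_3 = 2.3641200 − (-7.7867839)·(2.3641200 − 3.4000000) / (-7.7867839 − 18.3040000) = 2.3641200 − (8.0661739)/(-26.0907839) = 2.6732780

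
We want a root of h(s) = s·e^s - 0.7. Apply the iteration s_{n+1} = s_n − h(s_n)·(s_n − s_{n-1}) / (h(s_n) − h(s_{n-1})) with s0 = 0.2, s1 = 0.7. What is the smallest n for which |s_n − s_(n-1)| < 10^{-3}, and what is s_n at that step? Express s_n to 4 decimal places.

n = 5, s_n = 0.4475

h(0.2) = -0.455719, h(0.7) = 0.709627
s2 = 0.700000 − 0.709627·(0.500000)/(1.165346) = 0.395530;  |Δ| = 0.304470
h(0.395530) = -0.112571
s3 = 0.395530 − (-0.112571)·(-0.304470)/(-0.822198) = 0.437216;  |Δ| = 0.041686
h(0.437216) = -0.023019
s4 = 0.437216 − (-0.023019)·(0.041686)/(0.089552) = 0.447931;  |Δ| = 0.010715
h(0.447931) = 0.001044
s5 = 0.447931 − 0.001044·(0.010715)/(0.024063) = 0.447466;  |Δ| = 0.000465
|s5 − s4| = 0.000465 < 10^{-3}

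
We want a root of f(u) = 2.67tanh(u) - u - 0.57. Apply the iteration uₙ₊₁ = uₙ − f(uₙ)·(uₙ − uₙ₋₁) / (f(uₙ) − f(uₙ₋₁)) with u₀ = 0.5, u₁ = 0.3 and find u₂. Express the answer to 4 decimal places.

f(0.5) = 0.163853, f(0.3) = -0.092195
u₂ = 0.300000 − (-0.092195)·(0.300000 − 0.500000) / (-0.092195 − 0.163853) = 0.300000 − (0.018439)/(-0.256048) = 0.372014

0.3720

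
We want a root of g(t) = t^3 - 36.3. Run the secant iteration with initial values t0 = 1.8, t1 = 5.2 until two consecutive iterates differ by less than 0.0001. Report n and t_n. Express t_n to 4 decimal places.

g(1.8) = -30.468000, g(5.2) = 104.308000
t2 = 5.200000 − 104.308000·(3.400000)/(134.776000) = 2.568618;  |Δ| = 2.631382
g(2.568618) = -19.352785
t3 = 2.568618 − (-19.352785)·(-2.631382)/(-123.660785) = 2.980426;  |Δ| = 0.411809
g(2.980426) = -9.825052
t4 = 2.980426 − (-9.825052)·(0.411809)/(9.527733) = 3.405086;  |Δ| = 0.424659
g(3.405086) = 3.180632
t5 = 3.405086 − 3.180632·(0.424659)/(13.005684) = 3.301232;  |Δ| = 0.103853
g(3.301232) = -0.322731
t6 = 3.301232 − (-0.322731)·(-0.103853)/(-3.503364) = 3.310799;  |Δ| = 0.009567
g(3.310799) = -0.009036
t7 = 3.310799 − (-0.009036)·(0.009567)/(0.313696) = 3.311075;  |Δ| = 0.000276
g(3.311075) = 0.000027
t8 = 3.311075 − 0.000027·(0.000276)/(0.009063) = 3.311074;  |Δ| = 0.000001
|t8 − t7| = 0.000001 < 0.0001

n = 8, t_n = 3.3111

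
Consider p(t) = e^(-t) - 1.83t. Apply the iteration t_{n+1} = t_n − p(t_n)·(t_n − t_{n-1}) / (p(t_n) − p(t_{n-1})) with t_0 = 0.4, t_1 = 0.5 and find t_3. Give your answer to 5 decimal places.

p(0.4) = -0.0616800, p(0.5) = -0.3084693
t_2 = 0.5000000 − (-0.3084693)·(0.5000000 − 0.4000000) / (-0.3084693 − (-0.0616800)) = 0.5000000 − (-0.0308469)/(-0.2467894) = 0.3750070
p(0.3750070) = 0.0010215
t_3 = 0.3750070 − 0.0010215·(0.3750070 − 0.5000000) / (0.0010215 − (-0.3084693)) = 0.3750070 − (-0.0001277)/(0.3094909) = 0.3754196

0.37542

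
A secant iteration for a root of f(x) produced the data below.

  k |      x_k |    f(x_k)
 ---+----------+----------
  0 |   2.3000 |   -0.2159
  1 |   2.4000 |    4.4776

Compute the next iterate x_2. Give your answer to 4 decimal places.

x_2 = 2.4000 − 4.4776·(2.4000 − 2.3000) / (4.4776 − (-0.2159))
   = 2.4000 − (0.447760)/(4.693500) = 2.304600

2.3046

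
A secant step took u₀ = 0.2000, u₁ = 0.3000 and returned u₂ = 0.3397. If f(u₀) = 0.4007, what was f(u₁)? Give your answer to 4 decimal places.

The secant line through (0.2000, 0.4007) and (0.3000, f(u₁)) crosses zero at u₂ = 0.3397.
So (0.2000, 0.4007), (0.3000, f(u₁)), (0.3397, 0) are collinear:
f(u₁) = 0.4007 · (0.3000 − 0.3397) / (0.2000 − 0.3397) = 0.4007 · (-0.039700)/(-0.139700) = 0.113871

0.1139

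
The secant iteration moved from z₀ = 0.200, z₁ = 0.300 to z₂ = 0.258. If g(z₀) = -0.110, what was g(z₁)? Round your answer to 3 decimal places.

The secant line through (0.200, -0.110) and (0.300, g(z₁)) crosses zero at z₂ = 0.258.
So (0.200, -0.110), (0.300, g(z₁)), (0.258, 0) are collinear:
g(z₁) = -0.110 · (0.300 − 0.258) / (0.200 − 0.258) = -0.110 · (0.04200)/(-0.05800) = 0.07966

0.080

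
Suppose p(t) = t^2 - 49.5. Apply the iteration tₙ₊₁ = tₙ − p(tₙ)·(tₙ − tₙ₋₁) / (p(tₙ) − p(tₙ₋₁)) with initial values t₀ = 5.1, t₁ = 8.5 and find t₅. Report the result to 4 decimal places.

7.0356

p(5.1) = -23.490000, p(8.5) = 22.750000
t₂ = 8.500000 − 22.750000·(8.500000 − 5.100000) / (22.750000 − (-23.490000)) = 8.500000 − (77.350000)/(46.240000) = 6.827206
p(6.827206) = -2.889260
t₃ = 6.827206 − (-2.889260)·(6.827206 − 8.500000) / (-2.889260 − 22.750000) = 6.827206 − (4.833137)/(-25.639260) = 7.015711
p(7.015711) = -0.279796
t₄ = 7.015711 − (-0.279796)·(7.015711 − 6.827206) / (-0.279796 − (-2.889260)) = 7.015711 − (-0.052743)/(2.609464) = 7.035923
p(7.035923) = 0.004219
t₅ = 7.035923 − 0.004219·(7.035923 − 7.015711) / (0.004219 − (-0.279796)) = 7.035923 − (0.000085)/(0.284015) = 7.035623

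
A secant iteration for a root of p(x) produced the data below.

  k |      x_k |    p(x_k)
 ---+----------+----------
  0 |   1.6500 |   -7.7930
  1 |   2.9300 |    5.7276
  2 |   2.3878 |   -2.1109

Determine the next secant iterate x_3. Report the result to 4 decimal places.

x_3 = 2.3878 − (-2.1109)·(2.3878 − 2.9300) / (-2.1109 − 5.7276)
   = 2.3878 − (1.144530)/(-7.838500) = 2.533814

2.5338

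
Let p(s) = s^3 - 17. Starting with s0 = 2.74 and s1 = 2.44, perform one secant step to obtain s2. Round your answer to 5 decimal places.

p(2.74) = 3.5708240, p(2.44) = -2.4732160
s2 = 2.4400000 − (-2.4732160)·(2.4400000 − 2.7400000) / (-2.4732160 − 3.5708240) = 2.4400000 − (0.7419648)/(-6.0440400) = 2.5627597

2.56276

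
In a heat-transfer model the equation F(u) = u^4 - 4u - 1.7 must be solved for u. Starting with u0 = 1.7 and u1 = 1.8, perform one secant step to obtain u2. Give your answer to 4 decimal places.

F(1.7) = -0.147900, F(1.8) = 1.597600
u2 = 1.800000 − 1.597600·(1.800000 − 1.700000) / (1.597600 − (-0.147900)) = 1.800000 − (0.159760)/(1.745500) = 1.708473

1.7085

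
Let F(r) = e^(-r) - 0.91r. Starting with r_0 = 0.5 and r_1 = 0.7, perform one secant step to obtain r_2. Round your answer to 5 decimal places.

F(0.5) = 0.1515307, F(0.7) = -0.1404147
r_2 = 0.7000000 − (-0.1404147)·(0.7000000 − 0.5000000) / (-0.1404147 − 0.1515307) = 0.7000000 − (-0.0280829)/(-0.2919454) = 0.6038075

0.60381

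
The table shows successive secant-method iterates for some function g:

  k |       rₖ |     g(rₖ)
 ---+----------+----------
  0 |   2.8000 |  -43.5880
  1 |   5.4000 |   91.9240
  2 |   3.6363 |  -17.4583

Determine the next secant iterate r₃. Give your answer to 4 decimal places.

3.9178

r₃ = 3.6363 − (-17.4583)·(3.6363 − 5.4000) / (-17.4583 − 91.9240)
   = 3.6363 − (30.791204)/(-109.382300) = 3.917801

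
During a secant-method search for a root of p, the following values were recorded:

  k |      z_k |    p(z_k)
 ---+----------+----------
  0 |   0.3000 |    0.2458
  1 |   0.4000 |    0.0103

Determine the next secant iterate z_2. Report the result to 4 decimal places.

0.4044

z_2 = 0.4000 − 0.0103·(0.4000 − 0.3000) / (0.0103 − 0.2458)
   = 0.4000 − (0.001030)/(-0.235500) = 0.404374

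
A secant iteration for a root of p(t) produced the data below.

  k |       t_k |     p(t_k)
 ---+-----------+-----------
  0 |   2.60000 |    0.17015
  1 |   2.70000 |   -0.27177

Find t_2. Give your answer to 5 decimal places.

2.63850

t_2 = 2.70000 − (-0.27177)·(2.70000 − 2.60000) / (-0.27177 − 0.17015)
   = 2.70000 − (-0.0271770)/(-0.4419200) = 2.6385024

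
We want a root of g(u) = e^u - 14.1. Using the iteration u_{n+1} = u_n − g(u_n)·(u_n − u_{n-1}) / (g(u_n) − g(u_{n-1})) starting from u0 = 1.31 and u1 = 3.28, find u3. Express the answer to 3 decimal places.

2.514

g(1.31) = -10.39383, g(3.28) = 12.47577
u2 = 3.28000 − 12.47577·(3.28000 − 1.31000) / (12.47577 − (-10.39383)) = 3.28000 − (24.57727)/(22.86960) = 2.20533
g(2.20533) = -5.02675
u3 = 2.20533 − (-5.02675)·(2.20533 − 3.28000) / (-5.02675 − 12.47577) = 2.20533 − (5.40210)/(-17.50253) = 2.51398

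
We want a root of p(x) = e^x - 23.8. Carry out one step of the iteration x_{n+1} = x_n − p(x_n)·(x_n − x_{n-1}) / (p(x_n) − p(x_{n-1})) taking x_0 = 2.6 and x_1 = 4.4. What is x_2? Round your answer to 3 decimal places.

p(2.6) = -10.33626, p(4.4) = 57.65087
x_2 = 4.40000 − 57.65087·(4.40000 − 2.60000) / (57.65087 − (-10.33626)) = 4.40000 − (103.77156)/(67.98713) = 2.87366

2.874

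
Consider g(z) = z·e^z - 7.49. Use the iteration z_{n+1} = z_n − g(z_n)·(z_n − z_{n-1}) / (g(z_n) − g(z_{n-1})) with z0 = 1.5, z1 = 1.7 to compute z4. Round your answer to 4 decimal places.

g(1.5) = -0.767466, g(1.7) = 1.815711
z2 = 1.700000 − 1.815711·(1.700000 − 1.500000) / (1.815711 − (-0.767466)) = 1.700000 − (0.363142)/(2.583177) = 1.559420
g(1.559420) = -0.073298
z3 = 1.559420 − (-0.073298)·(1.559420 − 1.700000) / (-0.073298 − 1.815711) = 1.559420 − (0.010304)/(-1.889008) = 1.564875
g(1.564875) = -0.006645
z4 = 1.564875 − (-0.006645)·(1.564875 − 1.559420) / (-0.006645 − (-0.073298)) = 1.564875 − (-0.000036)/(0.066652) = 1.565419

1.5654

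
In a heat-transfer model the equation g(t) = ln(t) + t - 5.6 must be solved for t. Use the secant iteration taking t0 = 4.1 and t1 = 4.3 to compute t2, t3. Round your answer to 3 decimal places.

g(4.1) = -0.08901, g(4.3) = 0.15862
t2 = 4.30000 − 0.15862·(4.30000 − 4.10000) / (0.15862 − (-0.08901)) = 4.30000 − (0.03172)/(0.24763) = 4.17189
g(4.17189) = 0.00026
t3 = 4.17189 − 0.00026·(4.17189 − 4.30000) / (0.00026 − 0.15862) = 4.17189 − (-0.00003)/(-0.15835) = 4.17168

4.172, 4.172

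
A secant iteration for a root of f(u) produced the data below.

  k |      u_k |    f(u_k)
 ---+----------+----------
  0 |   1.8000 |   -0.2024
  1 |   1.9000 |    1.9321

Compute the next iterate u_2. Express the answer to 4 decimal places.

u_2 = 1.9000 − 1.9321·(1.9000 − 1.8000) / (1.9321 − (-0.2024))
   = 1.9000 − (0.193210)/(2.134500) = 1.809482

1.8095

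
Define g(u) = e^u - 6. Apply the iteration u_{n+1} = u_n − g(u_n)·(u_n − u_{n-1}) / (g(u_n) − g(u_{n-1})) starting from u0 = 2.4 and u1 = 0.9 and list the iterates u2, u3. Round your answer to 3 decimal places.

g(2.4) = 5.02318, g(0.9) = -3.54040
u2 = 0.90000 − (-3.54040)·(0.90000 − 2.40000) / (-3.54040 − 5.02318) = 0.90000 − (5.31060)/(-8.56357) = 1.52014
g(1.52014) = -1.42714
u3 = 1.52014 − (-1.42714)·(1.52014 − 0.90000) / (-1.42714 − (-3.54040)) = 1.52014 − (-0.88503)/(2.11325) = 1.93894

1.520, 1.939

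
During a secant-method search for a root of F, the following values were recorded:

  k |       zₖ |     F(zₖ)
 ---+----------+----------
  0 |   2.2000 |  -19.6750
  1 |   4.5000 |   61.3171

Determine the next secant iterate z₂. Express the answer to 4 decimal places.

2.7587

z₂ = 4.5000 − 61.3171·(4.5000 − 2.2000) / (61.3171 − (-19.6750))
   = 4.5000 − (141.029330)/(80.992100) = 2.758727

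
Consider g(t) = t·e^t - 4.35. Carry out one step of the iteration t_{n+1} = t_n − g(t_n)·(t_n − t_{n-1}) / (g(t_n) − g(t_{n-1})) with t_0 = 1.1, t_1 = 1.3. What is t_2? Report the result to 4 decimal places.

g(1.1) = -1.045417, g(1.3) = 0.420086
t_2 = 1.300000 − 0.420086·(1.300000 − 1.100000) / (0.420086 − (-1.045417)) = 1.300000 − (0.084017)/(1.465503) = 1.242670

1.2427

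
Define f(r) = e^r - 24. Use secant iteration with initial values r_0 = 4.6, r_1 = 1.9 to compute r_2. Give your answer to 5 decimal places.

2.40376

f(4.6) = 75.4843156, f(1.9) = -17.3141056
r_2 = 1.9000000 − (-17.3141056)·(1.9000000 − 4.6000000) / (-17.3141056 − 75.4843156) = 1.9000000 − (46.7480850)/(-92.7984212) = 2.4037595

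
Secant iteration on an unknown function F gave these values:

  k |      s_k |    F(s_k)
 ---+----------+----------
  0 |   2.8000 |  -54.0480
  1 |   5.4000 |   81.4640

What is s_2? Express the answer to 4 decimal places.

3.8370

s_2 = 5.4000 − 81.4640·(5.4000 − 2.8000) / (81.4640 − (-54.0480))
   = 5.4000 − (211.806400)/(135.512000) = 3.836992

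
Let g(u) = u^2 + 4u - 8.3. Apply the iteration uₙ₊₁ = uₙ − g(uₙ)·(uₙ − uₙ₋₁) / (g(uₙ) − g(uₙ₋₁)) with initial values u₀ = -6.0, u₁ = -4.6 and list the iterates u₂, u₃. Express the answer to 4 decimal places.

-5.4394, -5.5173

g(-6.0) = 3.700000, g(-4.6) = -5.540000
u₂ = -4.600000 − (-5.540000)·(-4.600000 − (-6.000000)) / (-5.540000 − 3.700000) = -4.600000 − (-7.756000)/(-9.240000) = -5.439394
g(-5.439394) = -0.470569
u₃ = -5.439394 − (-0.470569)·(-5.439394 − (-4.600000)) / (-0.470569 − (-5.540000)) = -5.439394 − (0.394993)/(5.069431) = -5.517311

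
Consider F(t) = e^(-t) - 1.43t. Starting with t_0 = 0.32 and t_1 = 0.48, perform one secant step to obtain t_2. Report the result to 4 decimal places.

F(0.32) = 0.268549, F(0.48) = -0.067617
t_2 = 0.480000 − (-0.067617)·(0.480000 − 0.320000) / (-0.067617 − 0.268549) = 0.480000 − (-0.010819)/(-0.336166) = 0.447817

0.4478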